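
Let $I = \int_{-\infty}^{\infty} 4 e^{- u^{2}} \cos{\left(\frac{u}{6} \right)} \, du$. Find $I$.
$\frac{4 \sqrt{\pi}}{e^{\frac{1}{144}}}$

Define $I(b) = \int_{-\infty}^{\infty} 4 e^{- u^{2}} \cos{\left(b u \right)} \, du$.

Differentiating under the integral sign,
$$I'(b) = \int_{-\infty}^{\infty} - 4 u e^{- u^{2}} \sin{\left(b u \right)} \, du.$$

Integrate $\int_{-\infty}^{\infty} u \sin(b u)\, e^{- u^{2}}\, du$ by parts with $w = \sin(b u)$ and $dv = u\, e^{- u^{2}}\, du$, giving $v = - \frac{e^{- u^{2}}}{2}$. The boundary term vanishes and
$$\int_{-\infty}^{\infty} u \sin(b u)\, e^{- u^{2}}\, du = \frac{b}{2} \int_{-\infty}^{\infty} \cos(b u)\, e^{- u^{2}}\, du,$$
so $I'(b) = - \frac{b}{2}\, I(b)$.

This is a separable first-order ODE; solving with the initial condition $I(0) = \int_{-\infty}^{\infty} 4 e^{- u^{2}}\,du = 4 \sqrt{\pi}$ gives
$$I(b) = 4 \sqrt{\pi} e^{- \frac{b^{2}}{4}}.$$

Setting $b = \frac{1}{6}$:
$$I = \frac{4 \sqrt{\pi}}{e^{\frac{1}{144}}}.$$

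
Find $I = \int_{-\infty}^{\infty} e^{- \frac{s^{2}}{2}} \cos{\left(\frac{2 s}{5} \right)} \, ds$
$\frac{\sqrt{2} \sqrt{\pi}}{e^{\frac{2}{25}}}$

Treat the cosine frequency as a parameter and define $I(b) = \int_{-\infty}^{\infty} e^{- \frac{s^{2}}{2}} \cos{\left(b s \right)} \, ds$.

Differentiating under the integral sign,
$$I'(b) = \int_{-\infty}^{\infty} - s e^{- \frac{s^{2}}{2}} \sin{\left(b s \right)} \, ds.$$

Integrate $\int_{-\infty}^{\infty} s \sin(b s)\, e^{- \frac{s^{2}}{2}}\, ds$ by parts with $u = \sin(b s)$ and $dv = s\, e^{- \frac{s^{2}}{2}}\, ds$, giving $v = - e^{- \frac{s^{2}}{2}}$. The boundary term vanishes and
$$\int_{-\infty}^{\infty} s \sin(b s)\, e^{- \frac{s^{2}}{2}}\, ds = b \int_{-\infty}^{\infty} \cos(b s)\, e^{- \frac{s^{2}}{2}}\, ds,$$
so $I'(b) = - b\, I(b)$.

This is a separable first-order ODE; solving with the initial condition $I(0) = \int_{-\infty}^{\infty} e^{- \frac{s^{2}}{2}}\,ds = \sqrt{2} \sqrt{\pi}$ gives
$$I(b) = \sqrt{2} \sqrt{\pi} e^{- \frac{b^{2}}{2}}.$$

Setting $b = \frac{2}{5}$:
$$I = \frac{\sqrt{2} \sqrt{\pi}}{e^{\frac{2}{25}}}.$$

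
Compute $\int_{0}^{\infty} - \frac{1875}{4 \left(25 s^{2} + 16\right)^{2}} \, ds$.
$- \frac{375 \pi}{1024}$

Begin with the known result
$$J(a) = \int_{0}^{\infty} - \frac{3}{4 \left(a^{2} + s^{2}\right)} \, ds = - \frac{3 \pi}{8 a}.$$

Differentiating under the integral sign with respect to $a$,
$$\frac{dJ}{da} = \int_{0}^{\infty} \frac{3 a}{2 \left(a^{2} + s^{2}\right)^{2}} \, ds = \frac{3 \pi}{8 a^{2}},$$
so $\int_{0}^{\infty} - \frac{3}{4 \left(a^{2} + s^{2}\right)^{2}} \, ds = - \frac{3 \pi}{16 a^{3}}$.

Setting $a = \frac{4}{5}$:
$$I = - \frac{375 \pi}{1024}.$$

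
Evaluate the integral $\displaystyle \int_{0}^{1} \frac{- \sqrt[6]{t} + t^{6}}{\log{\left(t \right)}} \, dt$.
$\log{\left(6 \right)}$

Consider the one-parameter family: let $I(a) = \int_{0}^{1} \frac{- \sqrt[6]{t} + t^{a}}{\log{\left(t \right)}} \, dt$.

Since $\dfrac{\partial}{\partial a}\,t^{a} = t^{a} \ln t$, the $\ln t$ in the denominator cancels and
$$\frac{dI}{da} = \int_{0}^{1} t^{a} \, dt = \left[\frac{t^{a+1}}{a+1}\right]_0^1 = \frac{1}{a + 1}.$$

Integrating with respect to $a$ gives $I(a) = \log{\left(\frac{6 a}{7} + \frac{6}{7} \right)} + C$.

At $a = \frac{1}{6}$ the integrand is identically $0$, so $I(\frac{1}{6}) = 0$. The closed form gives $0$, hence $C = 0$.

Setting $a = 6$:
$$I = \log{\left(6 \right)}.$$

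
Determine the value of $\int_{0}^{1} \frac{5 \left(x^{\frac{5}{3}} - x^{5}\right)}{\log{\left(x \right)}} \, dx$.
$- \log{\left(\frac{59049}{1024} \right)}$

Introduce a parameter $a$ in the exponent: let $I(a) = \int_{0}^{1} \frac{5 \left(x^{\frac{5}{3}} - x^{a}\right)}{\log{\left(x \right)}} \, dx$.

Since $\dfrac{\partial}{\partial a}\,x^{a} = x^{a} \ln x$, the $\ln x$ in the denominator cancels and
$$\frac{dI}{da} = \int_{0}^{1} -5 x^{a} \, dx = -5 \left[\frac{x^{a+1}}{a+1}\right]_0^1 = - \frac{5}{a + 1}.$$

Integrating with respect to $a$ gives $I(a) = - \log{\left(\frac{243 \left(a + 1\right)^{5}}{32768} \right)} + C$.

At $a = \frac{5}{3}$ the integrand is identically $0$, so $I(\frac{5}{3}) = 0$. The closed form gives $0$, hence $C = 0$.

Setting $a = 5$:
$$I = - \log{\left(\frac{59049}{1024} \right)}.$$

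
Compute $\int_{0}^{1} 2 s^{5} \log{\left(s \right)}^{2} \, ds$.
$\frac{1}{54}$

Consider the simpler parametrised integral
$$J(a) = \int_{0}^{1} 2 s^{a} \, ds = \frac{2}{a + 1}.$$

Differentiating under the integral sign brings down a factor of $\ln s$:
$$\frac{dJ}{da} = \int_{0}^{1} 2 s^{a} \log{\left(s \right)} \, ds = - \frac{2}{\left(a + 1\right)^{2}}.$$

Repeating twice in total — each differentiation brings down another $\ln s$ — gives
$$\frac{d^{2}J}{da^{2}} = \int_{0}^{1} 2 s^{a} \log{\left(s \right)}^{2} \, ds = \frac{4}{\left(a + 1\right)^{3}},$$
and the integrand here is exactly the target integrand, so $I = \frac{4}{\left(a + 1\right)^{3}}$.

Setting $a = 5$:
$$I = \frac{1}{54}.$$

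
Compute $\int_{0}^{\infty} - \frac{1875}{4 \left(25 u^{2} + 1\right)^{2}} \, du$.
$- \frac{375 \pi}{16}$

Begin with the known result
$$J(a) = \int_{0}^{\infty} - \frac{3}{4 \left(a^{2} + u^{2}\right)} \, du = - \frac{3 \pi}{8 a}.$$

Differentiating under the integral sign with respect to $a$,
$$\frac{dJ}{da} = \int_{0}^{\infty} \frac{3 a}{2 \left(a^{2} + u^{2}\right)^{2}} \, du = \frac{3 \pi}{8 a^{2}},$$
so $\int_{0}^{\infty} - \frac{3}{4 \left(a^{2} + u^{2}\right)^{2}} \, du = - \frac{3 \pi}{16 a^{3}}$.

Setting $a = \frac{1}{5}$:
$$I = - \frac{375 \pi}{16}.$$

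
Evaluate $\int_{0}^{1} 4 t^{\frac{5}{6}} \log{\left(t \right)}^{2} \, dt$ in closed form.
$\frac{1728}{1331}$

Begin with the known integral
$$J(a) = \int_{0}^{1} 4 t^{a} \, dt = \frac{4}{a + 1}.$$

Differentiating under the integral sign brings down a factor of $\ln t$:
$$\frac{dJ}{da} = \int_{0}^{1} 4 t^{a} \log{\left(t \right)} \, dt = - \frac{4}{\left(a + 1\right)^{2}}.$$

Repeating twice in total — each differentiation brings down another $\ln t$ — gives
$$\frac{d^{2}J}{da^{2}} = \int_{0}^{1} 4 t^{a} \log{\left(t \right)}^{2} \, dt = \frac{8}{\left(a + 1\right)^{3}},$$
and the integrand here is exactly the target integrand, so $I = \frac{8}{\left(a + 1\right)^{3}}$.

Setting $a = \frac{5}{6}$:
$$I = \frac{1728}{1331}.$$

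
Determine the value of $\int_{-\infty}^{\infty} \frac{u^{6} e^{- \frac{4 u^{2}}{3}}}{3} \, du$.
$\frac{135 \sqrt{3} \sqrt{\pi}}{1024}$

Begin with the known integral
$$J(a) = \int_{-\infty}^{\infty} \frac{e^{- a u^{2}}}{3} \, du = \frac{\sqrt{\pi}}{3 \sqrt{a}}.$$

Differentiating under the integral sign brings down a factor of $(-u^2)$:
$$\frac{dJ}{da} = \int_{-\infty}^{\infty} - \frac{u^{2} e^{- a u^{2}}}{3} \, du = - \frac{\sqrt{\pi}}{6 a^{\frac{3}{2}}}.$$

Repeating $3$ times in total — each differentiation brings down another $(-u^2)$ — gives
$$\frac{d^{3}J}{da^{3}} = \int_{-\infty}^{\infty} - \frac{u^{6} e^{- a u^{2}}}{3} \, du = - \frac{5 \sqrt{\pi}}{8 a^{\frac{7}{2}}},$$
and the integrand here is $(-1)^{3}$ times the target integrand, so $I = (-1)^{3}\,\frac{d^{3}J}{da^{3}} = \frac{5 \sqrt{\pi}}{8 a^{\frac{7}{2}}}$.

Setting $a = \frac{4}{3}$:
$$I = \frac{135 \sqrt{3} \sqrt{\pi}}{1024}.$$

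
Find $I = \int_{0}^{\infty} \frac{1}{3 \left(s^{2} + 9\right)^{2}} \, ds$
$\frac{\pi}{324}$

Begin with the known result
$$J(a) = \int_{0}^{\infty} \frac{1}{3 \left(a^{2} + s^{2}\right)} \, ds = \frac{\pi}{6 a}.$$

Differentiating under the integral sign with respect to $a$,
$$\frac{dJ}{da} = \int_{0}^{\infty} - \frac{2 a}{3 \left(a^{2} + s^{2}\right)^{2}} \, ds = - \frac{\pi}{6 a^{2}},$$
so $\int_{0}^{\infty} \frac{1}{3 \left(a^{2} + s^{2}\right)^{2}} \, ds = \frac{\pi}{12 a^{3}}$.

Setting $a = 3$:
$$I = \frac{\pi}{324}.$$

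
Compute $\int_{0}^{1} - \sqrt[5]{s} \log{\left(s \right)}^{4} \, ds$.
$- \frac{3125}{324}$

Start from the elementary integral
$$J(a) = \int_{0}^{1} - s^{a} \, ds = - \frac{1}{a + 1}.$$

Differentiating under the integral sign brings down a factor of $\ln s$:
$$\frac{dJ}{da} = \int_{0}^{1} - s^{a} \log{\left(s \right)} \, ds = \frac{1}{\left(a + 1\right)^{2}}.$$

Repeating $4$ times in total — each differentiation brings down another $\ln s$ — gives
$$\frac{d^{4}J}{da^{4}} = \int_{0}^{1} - s^{a} \log{\left(s \right)}^{4} \, ds = - \frac{24}{\left(a + 1\right)^{5}},$$
and the integrand here is exactly the target integrand, so $I = - \frac{24}{\left(a + 1\right)^{5}}$.

Setting $a = \frac{1}{5}$:
$$I = - \frac{3125}{324}.$$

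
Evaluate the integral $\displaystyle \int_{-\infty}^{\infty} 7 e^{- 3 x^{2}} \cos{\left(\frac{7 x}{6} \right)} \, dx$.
$\frac{7 \sqrt{3} \sqrt{\pi}}{3 e^{\frac{49}{432}}}$

Let $b$ denote the cosine frequency and define $I(b) = \int_{-\infty}^{\infty} 7 e^{- 3 x^{2}} \cos{\left(b x \right)} \, dx$.

Differentiating under the integral sign,
$$I'(b) = \int_{-\infty}^{\infty} - 7 x e^{- 3 x^{2}} \sin{\left(b x \right)} \, dx.$$

Integrate $\int_{-\infty}^{\infty} x \sin(b x)\, e^{- 3 x^{2}}\, dx$ by parts with $u = \sin(b x)$ and $dv = x\, e^{- 3 x^{2}}\, dx$, giving $v = - \frac{e^{- 3 x^{2}}}{6}$. The boundary term vanishes and
$$\int_{-\infty}^{\infty} x \sin(b x)\, e^{- 3 x^{2}}\, dx = \frac{b}{6} \int_{-\infty}^{\infty} \cos(b x)\, e^{- 3 x^{2}}\, dx,$$
so $I'(b) = - \frac{b}{6}\, I(b)$.

This is a separable first-order ODE; solving with the initial condition $I(0) = \int_{-\infty}^{\infty} 7 e^{- 3 x^{2}}\,dx = \frac{7 \sqrt{3} \sqrt{\pi}}{3}$ gives
$$I(b) = \frac{7 \sqrt{3} \sqrt{\pi} e^{- \frac{b^{2}}{12}}}{3}.$$

Setting $b = \frac{7}{6}$:
$$I = \frac{7 \sqrt{3} \sqrt{\pi}}{3 e^{\frac{49}{432}}}.$$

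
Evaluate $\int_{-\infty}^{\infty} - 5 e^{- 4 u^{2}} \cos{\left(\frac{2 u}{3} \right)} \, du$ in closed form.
$- \frac{5 \sqrt{\pi}}{2 e^{\frac{1}{36}}}$

Define $I(b) = \int_{-\infty}^{\infty} - 5 e^{- 4 u^{2}} \cos{\left(b u \right)} \, du$.

Differentiating under the integral sign,
$$I'(b) = \int_{-\infty}^{\infty} 5 u e^{- 4 u^{2}} \sin{\left(b u \right)} \, du.$$

Integrate $\int_{-\infty}^{\infty} u \sin(b u)\, e^{- 4 u^{2}}\, du$ by parts with $w = \sin(b u)$ and $dv = u\, e^{- 4 u^{2}}\, du$, giving $v = - \frac{e^{- 4 u^{2}}}{8}$. The boundary term vanishes and
$$\int_{-\infty}^{\infty} u \sin(b u)\, e^{- 4 u^{2}}\, du = \frac{b}{8} \int_{-\infty}^{\infty} \cos(b u)\, e^{- 4 u^{2}}\, du,$$
so $I'(b) = - \frac{b}{8}\, I(b)$.

This is a separable first-order ODE; solving with the initial condition $I(0) = \int_{-\infty}^{\infty} - 5 e^{- 4 u^{2}}\,du = - \frac{5 \sqrt{\pi}}{2}$ gives
$$I(b) = - \frac{5 \sqrt{\pi} e^{- \frac{b^{2}}{16}}}{2}.$$

Setting $b = \frac{2}{3}$:
$$I = - \frac{5 \sqrt{\pi}}{2 e^{\frac{1}{36}}}.$$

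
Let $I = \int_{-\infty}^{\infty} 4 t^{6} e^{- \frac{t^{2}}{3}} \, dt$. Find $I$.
$\frac{405 \sqrt{3} \sqrt{\pi}}{2}$

Consider the simpler parametrised integral
$$J(a) = \int_{-\infty}^{\infty} 4 e^{- a t^{2}} \, dt = \frac{4 \sqrt{\pi}}{\sqrt{a}}.$$

Differentiating under the integral sign brings down a factor of $(-t^2)$:
$$\frac{dJ}{da} = \int_{-\infty}^{\infty} - 4 t^{2} e^{- a t^{2}} \, dt = - \frac{2 \sqrt{\pi}}{a^{\frac{3}{2}}}.$$

Repeating $3$ times in total — each differentiation brings down another $(-t^2)$ — gives
$$\frac{d^{3}J}{da^{3}} = \int_{-\infty}^{\infty} - 4 t^{6} e^{- a t^{2}} \, dt = - \frac{15 \sqrt{\pi}}{2 a^{\frac{7}{2}}},$$
and the integrand here is $(-1)^{3}$ times the target integrand, so $I = (-1)^{3}\,\frac{d^{3}J}{da^{3}} = \frac{15 \sqrt{\pi}}{2 a^{\frac{7}{2}}}$.

Setting $a = \frac{1}{3}$:
$$I = \frac{405 \sqrt{3} \sqrt{\pi}}{2}.$$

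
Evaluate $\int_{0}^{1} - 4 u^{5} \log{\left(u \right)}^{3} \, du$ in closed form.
$\frac{1}{54}$

Begin with the known integral
$$J(a) = \int_{0}^{1} - 4 u^{a} \, du = - \frac{4}{a + 1}.$$

Differentiating under the integral sign brings down a factor of $\ln u$:
$$\frac{dJ}{da} = \int_{0}^{1} - 4 u^{a} \log{\left(u \right)} \, du = \frac{4}{\left(a + 1\right)^{2}}.$$

Repeating $3$ times in total — each differentiation brings down another $\ln u$ — gives
$$\frac{d^{3}J}{da^{3}} = \int_{0}^{1} - 4 u^{a} \log{\left(u \right)}^{3} \, du = \frac{24}{\left(a + 1\right)^{4}},$$
and the integrand here is exactly the target integrand, so $I = \frac{24}{\left(a + 1\right)^{4}}$.

Setting $a = 5$:
$$I = \frac{1}{54}.$$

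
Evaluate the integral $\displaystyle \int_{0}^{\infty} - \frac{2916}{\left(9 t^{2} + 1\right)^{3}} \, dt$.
$- \frac{729 \pi}{4}$

Recall the elementary integral
$$J(a) = \int_{0}^{\infty} - \frac{4}{a^{2} + t^{2}} \, dt = - \frac{2 \pi}{a}.$$

Differentiating under the integral sign with respect to $a$,
$$\frac{dJ}{da} = \int_{0}^{\infty} \frac{8 a}{\left(a^{2} + t^{2}\right)^{2}} \, dt = \frac{2 \pi}{a^{2}},$$
so $\int_{0}^{\infty} - \frac{4}{\left(a^{2} + t^{2}\right)^{2}} \, dt = - \frac{\pi}{a^{3}}$.

Repeating — each differentiation of $1/(t^2+a^2)^j$ produces $-2ja/(t^2+a^2)^{j+1}$ — and dividing through by $-2ja$ at each step yields, after $2$ differentiations in total,
$$\int_{0}^{\infty} - \frac{4}{\left(a^{2} + t^{2}\right)^{3}} \, dt = - \frac{3 \pi}{4 a^{5}}.$$

Setting $a = \frac{1}{3}$:
$$I = - \frac{729 \pi}{4}.$$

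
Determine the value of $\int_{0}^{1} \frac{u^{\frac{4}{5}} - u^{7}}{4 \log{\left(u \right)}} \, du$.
$\log{\left(\frac{\sqrt[4]{250} \sqrt{3}}{10} \right)}$

Introduce a parameter $a$ in the exponent: let $I(a) = \int_{0}^{1} \frac{- u^{7} + u^{a}}{4 \log{\left(u \right)}} \, du$.

Since $\dfrac{\partial}{\partial a}\,u^{a} = u^{a} \ln u$, the $\ln u$ in the denominator cancels and
$$\frac{dI}{da} = \int_{0}^{1} \frac{1}{4} u^{a} \, du = \frac{1}{4} \left[\frac{u^{a+1}}{a+1}\right]_0^1 = \frac{1}{4 \left(a + 1\right)}.$$

Integrating with respect to $a$ gives $I(a) = \frac{\log{\left(a + 1 \right)}}{4} - \frac{3 \log{\left(2 \right)}}{4} + C$.

At $a = 7$ the integrand is identically $0$, so $I(7) = 0$. The closed form gives $0$, hence $C = 0$.

Setting $a = \frac{4}{5}$:
$$I = \log{\left(\frac{\sqrt[4]{250} \sqrt{3}}{10} \right)}.$$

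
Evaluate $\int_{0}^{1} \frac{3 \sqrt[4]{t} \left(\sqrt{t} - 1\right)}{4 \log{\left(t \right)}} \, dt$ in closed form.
$- \frac{3 \log{\left(5 \right)}}{4} + \frac{3 \log{\left(7 \right)}}{4}$

Introduce a parameter $a$ in the exponent: let $I(a) = \int_{0}^{1} \frac{3 \left(t^{\frac{3}{4}} - t^{a}\right)}{4 \log{\left(t \right)}} \, dt$.

Since $\dfrac{\partial}{\partial a}\,t^{a} = t^{a} \ln t$, the $\ln t$ in the denominator cancels and
$$\frac{dI}{da} = \int_{0}^{1} - \frac{3}{4} t^{a} \, dt = - \frac{3}{4} \left[\frac{t^{a+1}}{a+1}\right]_0^1 = - \frac{3}{4 a + 4}.$$

Integrating with respect to $a$ gives $I(a) = - \frac{3 \log{\left(a + 1 \right)}}{4} - \frac{3 \log{\left(2 \right)}}{2} + \frac{3 \log{\left(7 \right)}}{4} + C$.

At $a = \frac{3}{4}$ the integrand is identically $0$, so $I(\frac{3}{4}) = 0$. The closed form gives $0$, hence $C = 0$.

Setting $a = \frac{1}{4}$:
$$I = - \frac{3 \log{\left(5 \right)}}{4} + \frac{3 \log{\left(7 \right)}}{4}.$$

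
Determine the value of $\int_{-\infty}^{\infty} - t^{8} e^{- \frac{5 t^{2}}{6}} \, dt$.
$- \frac{1701 \sqrt{30} \sqrt{\pi}}{625}$

Begin with the known integral
$$J(a) = \int_{-\infty}^{\infty} - e^{- a t^{2}} \, dt = - \frac{\sqrt{\pi}}{\sqrt{a}}.$$

Differentiating under the integral sign brings down a factor of $(-t^2)$:
$$\frac{dJ}{da} = \int_{-\infty}^{\infty} t^{2} e^{- a t^{2}} \, dt = \frac{\sqrt{\pi}}{2 a^{\frac{3}{2}}}.$$

Repeating $4$ times in total — each differentiation brings down another $(-t^2)$ — gives
$$\frac{d^{4}J}{da^{4}} = \int_{-\infty}^{\infty} - t^{8} e^{- a t^{2}} \, dt = - \frac{105 \sqrt{\pi}}{16 a^{\frac{9}{2}}},$$
and the integrand here is exactly the target integrand, so $I = - \frac{105 \sqrt{\pi}}{16 a^{\frac{9}{2}}}$.

Setting $a = \frac{5}{6}$:
$$I = - \frac{1701 \sqrt{30} \sqrt{\pi}}{625}.$$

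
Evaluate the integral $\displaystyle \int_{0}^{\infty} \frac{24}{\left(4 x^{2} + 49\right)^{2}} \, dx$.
$\frac{3 \pi}{343}$

Start from the standard arctangent integral
$$J(a) = \int_{0}^{\infty} \frac{3}{2 \left(a^{2} + x^{2}\right)} \, dx = \frac{3 \pi}{4 a}.$$

Differentiating under the integral sign with respect to $a$,
$$\frac{dJ}{da} = \int_{0}^{\infty} - \frac{3 a}{\left(a^{2} + x^{2}\right)^{2}} \, dx = - \frac{3 \pi}{4 a^{2}},$$
so $\int_{0}^{\infty} \frac{3}{2 \left(a^{2} + x^{2}\right)^{2}} \, dx = \frac{3 \pi}{8 a^{3}}$.

Setting $a = \frac{7}{2}$:
$$I = \frac{3 \pi}{343}.$$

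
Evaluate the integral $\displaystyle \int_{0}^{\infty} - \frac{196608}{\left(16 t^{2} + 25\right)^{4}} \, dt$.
$- \frac{1536 \pi}{15625}$

Recall the elementary integral
$$J(a) = \int_{0}^{\infty} - \frac{3}{a^{2} + t^{2}} \, dt = - \frac{3 \pi}{2 a}.$$

Differentiating under the integral sign with respect to $a$,
$$\frac{dJ}{da} = \int_{0}^{\infty} \frac{6 a}{\left(a^{2} + t^{2}\right)^{2}} \, dt = \frac{3 \pi}{2 a^{2}},$$
so $\int_{0}^{\infty} - \frac{3}{\left(a^{2} + t^{2}\right)^{2}} \, dt = - \frac{3 \pi}{4 a^{3}}$.

Repeating — each differentiation of $1/(t^2+a^2)^j$ produces $-2ja/(t^2+a^2)^{j+1}$ — and dividing through by $-2ja$ at each step yields, after $3$ differentiations in total,
$$\int_{0}^{\infty} - \frac{3}{\left(a^{2} + t^{2}\right)^{4}} \, dt = - \frac{15 \pi}{32 a^{7}}.$$

Setting $a = \frac{5}{4}$:
$$I = - \frac{1536 \pi}{15625}.$$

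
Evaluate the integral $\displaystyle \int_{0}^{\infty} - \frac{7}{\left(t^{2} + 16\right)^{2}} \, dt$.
$- \frac{7 \pi}{256}$

Start from the standard arctangent integral
$$J(a) = \int_{0}^{\infty} - \frac{7}{a^{2} + t^{2}} \, dt = - \frac{7 \pi}{2 a}.$$

Differentiating under the integral sign with respect to $a$,
$$\frac{dJ}{da} = \int_{0}^{\infty} \frac{14 a}{\left(a^{2} + t^{2}\right)^{2}} \, dt = \frac{7 \pi}{2 a^{2}},$$
so $\int_{0}^{\infty} - \frac{7}{\left(a^{2} + t^{2}\right)^{2}} \, dt = - \frac{7 \pi}{4 a^{3}}$.

Setting $a = 4$:
$$I = - \frac{7 \pi}{256}.$$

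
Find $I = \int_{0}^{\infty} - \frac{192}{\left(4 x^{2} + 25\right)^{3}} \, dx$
$- \frac{18 \pi}{3125}$

Recall the elementary integral
$$J(a) = \int_{0}^{\infty} - \frac{3}{a^{2} + x^{2}} \, dx = - \frac{3 \pi}{2 a}.$$

Differentiating under the integral sign with respect to $a$,
$$\frac{dJ}{da} = \int_{0}^{\infty} \frac{6 a}{\left(a^{2} + x^{2}\right)^{2}} \, dx = \frac{3 \pi}{2 a^{2}},$$
so $\int_{0}^{\infty} - \frac{3}{\left(a^{2} + x^{2}\right)^{2}} \, dx = - \frac{3 \pi}{4 a^{3}}$.

Repeating — each differentiation of $1/(x^2+a^2)^j$ produces $-2ja/(x^2+a^2)^{j+1}$ — and dividing through by $-2ja$ at each step yields, after $2$ differentiations in total,
$$\int_{0}^{\infty} - \frac{3}{\left(a^{2} + x^{2}\right)^{3}} \, dx = - \frac{9 \pi}{16 a^{5}}.$$

Setting $a = \frac{5}{2}$:
$$I = - \frac{18 \pi}{3125}.$$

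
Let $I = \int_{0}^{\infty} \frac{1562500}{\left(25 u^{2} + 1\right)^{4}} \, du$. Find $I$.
$\frac{390625 \pi}{8}$

Begin with the known result
$$J(a) = \int_{0}^{\infty} \frac{4}{a^{2} + u^{2}} \, du = \frac{2 \pi}{a}.$$

Differentiating under the integral sign with respect to $a$,
$$\frac{dJ}{da} = \int_{0}^{\infty} - \frac{8 a}{\left(a^{2} + u^{2}\right)^{2}} \, du = - \frac{2 \pi}{a^{2}},$$
so $\int_{0}^{\infty} \frac{4}{\left(a^{2} + u^{2}\right)^{2}} \, du = \frac{\pi}{a^{3}}$.

Repeating — each differentiation of $1/(u^2+a^2)^j$ produces $-2ja/(u^2+a^2)^{j+1}$ — and dividing through by $-2ja$ at each step yields, after $3$ differentiations in total,
$$\int_{0}^{\infty} \frac{4}{\left(a^{2} + u^{2}\right)^{4}} \, du = \frac{5 \pi}{8 a^{7}}.$$

Setting $a = \frac{1}{5}$:
$$I = \frac{390625 \pi}{8}.$$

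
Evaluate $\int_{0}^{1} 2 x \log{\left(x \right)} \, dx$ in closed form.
$- \frac{1}{2}$

Begin with the known integral
$$J(a) = \int_{0}^{1} 2 x^{a} \, dx = \frac{2}{a + 1}.$$

Differentiating under the integral sign brings down a factor of $\ln x$:
$$\frac{dJ}{da} = \int_{0}^{1} 2 x^{a} \log{\left(x \right)} \, dx = - \frac{2}{\left(a + 1\right)^{2}}.$$

The integral on the left is $I$, so $I = - \frac{2}{\left(a + 1\right)^{2}}$.

Setting $a = 1$:
$$I = - \frac{1}{2}.$$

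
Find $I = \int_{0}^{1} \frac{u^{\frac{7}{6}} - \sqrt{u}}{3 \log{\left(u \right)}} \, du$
$\log{\left(\frac{\sqrt[3]{39}}{3} \right)}$

Consider the one-parameter family: let $I(a) = \int_{0}^{1} \frac{- \sqrt{u} + u^{a}}{3 \log{\left(u \right)}} \, du$.

Since $\dfrac{\partial}{\partial a}\,u^{a} = u^{a} \ln u$, the $\ln u$ in the denominator cancels and
$$\frac{dI}{da} = \int_{0}^{1} \frac{1}{3} u^{a} \, du = \frac{1}{3} \left[\frac{u^{a+1}}{a+1}\right]_0^1 = \frac{1}{3 \left(a + 1\right)}.$$

Integrating with respect to $a$ gives $I(a) = \frac{\log{\left(a + 1 \right)}}{3} - \frac{\log{\left(3 \right)}}{3} + \frac{\log{\left(2 \right)}}{3} + C$.

At $a = \frac{1}{2}$ the integrand is identically $0$, so $I(\frac{1}{2}) = 0$. The closed form gives $0$, hence $C = 0$.

Setting $a = \frac{7}{6}$:
$$I = \log{\left(\frac{\sqrt[3]{39}}{3} \right)}.$$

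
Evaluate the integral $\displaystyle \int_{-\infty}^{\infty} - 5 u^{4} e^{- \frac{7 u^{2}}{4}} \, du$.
$- \frac{120 \sqrt{7} \sqrt{\pi}}{343}$

Consider the simpler parametrised integral
$$J(a) = \int_{-\infty}^{\infty} - 5 e^{- a u^{2}} \, du = - \frac{5 \sqrt{\pi}}{\sqrt{a}}.$$

Differentiating under the integral sign brings down a factor of $(-u^2)$:
$$\frac{dJ}{da} = \int_{-\infty}^{\infty} 5 u^{2} e^{- a u^{2}} \, du = \frac{5 \sqrt{\pi}}{2 a^{\frac{3}{2}}}.$$

Repeating twice in total — each differentiation brings down another $(-u^2)$ — gives
$$\frac{d^{2}J}{da^{2}} = \int_{-\infty}^{\infty} - 5 u^{4} e^{- a u^{2}} \, du = - \frac{15 \sqrt{\pi}}{4 a^{\frac{5}{2}}},$$
and the integrand here is exactly the target integrand, so $I = - \frac{15 \sqrt{\pi}}{4 a^{\frac{5}{2}}}$.

Setting $a = \frac{7}{4}$:
$$I = - \frac{120 \sqrt{7} \sqrt{\pi}}{343}.$$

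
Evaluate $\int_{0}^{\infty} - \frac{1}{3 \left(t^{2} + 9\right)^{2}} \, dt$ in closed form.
$- \frac{\pi}{324}$

Recall the elementary integral
$$J(a) = \int_{0}^{\infty} - \frac{1}{3 \left(a^{2} + t^{2}\right)} \, dt = - \frac{\pi}{6 a}.$$

Differentiating under the integral sign with respect to $a$,
$$\frac{dJ}{da} = \int_{0}^{\infty} \frac{2 a}{3 \left(a^{2} + t^{2}\right)^{2}} \, dt = \frac{\pi}{6 a^{2}},$$
so $\int_{0}^{\infty} - \frac{1}{3 \left(a^{2} + t^{2}\right)^{2}} \, dt = - \frac{\pi}{12 a^{3}}$.

Setting $a = 3$:
$$I = - \frac{\pi}{324}.$$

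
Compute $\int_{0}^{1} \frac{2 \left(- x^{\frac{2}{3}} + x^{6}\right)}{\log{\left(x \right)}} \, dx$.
$\log{\left(\frac{441}{25} \right)}$

Replace the exponent $6$ by a parameter $a$: let $I(a) = \int_{0}^{1} \frac{2 \left(- x^{\frac{2}{3}} + x^{a}\right)}{\log{\left(x \right)}} \, dx$.

Since $\dfrac{\partial}{\partial a}\,x^{a} = x^{a} \ln x$, the $\ln x$ in the denominator cancels and
$$\frac{dI}{da} = \int_{0}^{1} 2 x^{a} \, dx = 2 \left[\frac{x^{a+1}}{a+1}\right]_0^1 = \frac{2}{a + 1}.$$

Integrating with respect to $a$ gives $I(a) = \log{\left(\frac{9 \left(a + 1\right)^{2}}{25} \right)} + C$.

At $a = \frac{2}{3}$ the integrand is identically $0$, so $I(\frac{2}{3}) = 0$. The closed form gives $0$, hence $C = 0$.

Setting $a = 6$:
$$I = \log{\left(\frac{441}{25} \right)}.$$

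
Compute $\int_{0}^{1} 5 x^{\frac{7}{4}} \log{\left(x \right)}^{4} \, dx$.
$\frac{122880}{161051}$

Consider the simpler parametrised integral
$$J(a) = \int_{0}^{1} 5 x^{a} \, dx = \frac{5}{a + 1}.$$

Differentiating under the integral sign brings down a factor of $\ln x$:
$$\frac{dJ}{da} = \int_{0}^{1} 5 x^{a} \log{\left(x \right)} \, dx = - \frac{5}{\left(a + 1\right)^{2}}.$$

Repeating $4$ times in total — each differentiation brings down another $\ln x$ — gives
$$\frac{d^{4}J}{da^{4}} = \int_{0}^{1} 5 x^{a} \log{\left(x \right)}^{4} \, dx = \frac{120}{\left(a + 1\right)^{5}},$$
and the integrand here is exactly the target integrand, so $I = \frac{120}{\left(a + 1\right)^{5}}$.

Setting $a = \frac{7}{4}$:
$$I = \frac{122880}{161051}.$$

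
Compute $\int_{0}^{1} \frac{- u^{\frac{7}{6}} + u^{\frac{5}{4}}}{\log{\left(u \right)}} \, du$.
$\log{\left(\frac{27}{26} \right)}$

Introduce a parameter $a$ in the exponent: let $I(a) = \int_{0}^{1} \frac{- u^{\frac{7}{6}} + u^{a}}{\log{\left(u \right)}} \, du$.

Since $\dfrac{\partial}{\partial a}\,u^{a} = u^{a} \ln u$, the $\ln u$ in the denominator cancels and
$$\frac{dI}{da} = \int_{0}^{1} u^{a} \, du = \left[\frac{u^{a+1}}{a+1}\right]_0^1 = \frac{1}{a + 1}.$$

Integrating with respect to $a$ gives $I(a) = \log{\left(\frac{6 a}{13} + \frac{6}{13} \right)} + C$.

At $a = \frac{7}{6}$ the integrand is identically $0$, so $I(\frac{7}{6}) = 0$. The closed form gives $0$, hence $C = 0$.

Setting $a = \frac{5}{4}$:
$$I = \log{\left(\frac{27}{26} \right)}.$$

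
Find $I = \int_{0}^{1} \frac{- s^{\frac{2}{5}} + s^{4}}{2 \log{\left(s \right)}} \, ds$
$- \frac{\log{\left(7 \right)}}{2} + \log{\left(5 \right)}$

Consider the one-parameter family: let $I(a) = \int_{0}^{1} \frac{s^{4} - s^{a}}{2 \log{\left(s \right)}} \, ds$.

Since $\dfrac{\partial}{\partial a}\,s^{a} = s^{a} \ln s$, the $\ln s$ in the denominator cancels and
$$\frac{dI}{da} = \int_{0}^{1} - \frac{1}{2} s^{a} \, ds = - \frac{1}{2} \left[\frac{s^{a+1}}{a+1}\right]_0^1 = - \frac{1}{2 a + 2}.$$

Integrating with respect to $a$ gives $I(a) = - \frac{\log{\left(a + 1 \right)}}{2} + \frac{\log{\left(5 \right)}}{2} + C$.

At $a = 4$ the integrand is identically $0$, so $I(4) = 0$. The closed form gives $0$, hence $C = 0$.

Setting $a = \frac{2}{5}$:
$$I = - \frac{\log{\left(7 \right)}}{2} + \log{\left(5 \right)}.$$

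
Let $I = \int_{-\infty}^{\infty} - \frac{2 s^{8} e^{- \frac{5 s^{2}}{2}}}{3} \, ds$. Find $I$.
$- \frac{14 \sqrt{10} \sqrt{\pi}}{625}$

Start from the elementary integral
$$J(a) = \int_{-\infty}^{\infty} - \frac{2 e^{- a s^{2}}}{3} \, ds = - \frac{2 \sqrt{\pi}}{3 \sqrt{a}}.$$

Differentiating under the integral sign brings down a factor of $(-s^2)$:
$$\frac{dJ}{da} = \int_{-\infty}^{\infty} \frac{2 s^{2} e^{- a s^{2}}}{3} \, ds = \frac{\sqrt{\pi}}{3 a^{\frac{3}{2}}}.$$

Repeating $4$ times in total — each differentiation brings down another $(-s^2)$ — gives
$$\frac{d^{4}J}{da^{4}} = \int_{-\infty}^{\infty} - \frac{2 s^{8} e^{- a s^{2}}}{3} \, ds = - \frac{35 \sqrt{\pi}}{8 a^{\frac{9}{2}}},$$
and the integrand here is exactly the target integrand, so $I = - \frac{35 \sqrt{\pi}}{8 a^{\frac{9}{2}}}$.

Setting $a = \frac{5}{2}$:
$$I = - \frac{14 \sqrt{10} \sqrt{\pi}}{625}.$$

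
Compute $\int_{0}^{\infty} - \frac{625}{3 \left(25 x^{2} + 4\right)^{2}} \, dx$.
$- \frac{125 \pi}{96}$

Start from the standard arctangent integral
$$J(a) = \int_{0}^{\infty} - \frac{1}{3 \left(a^{2} + x^{2}\right)} \, dx = - \frac{\pi}{6 a}.$$

Differentiating under the integral sign with respect to $a$,
$$\frac{dJ}{da} = \int_{0}^{\infty} \frac{2 a}{3 \left(a^{2} + x^{2}\right)^{2}} \, dx = \frac{\pi}{6 a^{2}},$$
so $\int_{0}^{\infty} - \frac{1}{3 \left(a^{2} + x^{2}\right)^{2}} \, dx = - \frac{\pi}{12 a^{3}}$.

Setting $a = \frac{2}{5}$:
$$I = - \frac{125 \pi}{96}.$$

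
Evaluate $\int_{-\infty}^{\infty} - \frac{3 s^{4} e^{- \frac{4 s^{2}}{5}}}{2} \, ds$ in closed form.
$- \frac{225 \sqrt{5} \sqrt{\pi}}{256}$

Consider the simpler parametrised integral
$$J(a) = \int_{-\infty}^{\infty} - \frac{3 e^{- a s^{2}}}{2} \, ds = - \frac{3 \sqrt{\pi}}{2 \sqrt{a}}.$$

Differentiating under the integral sign brings down a factor of $(-s^2)$:
$$\frac{dJ}{da} = \int_{-\infty}^{\infty} \frac{3 s^{2} e^{- a s^{2}}}{2} \, ds = \frac{3 \sqrt{\pi}}{4 a^{\frac{3}{2}}}.$$

Repeating twice in total — each differentiation brings down another $(-s^2)$ — gives
$$\frac{d^{2}J}{da^{2}} = \int_{-\infty}^{\infty} - \frac{3 s^{4} e^{- a s^{2}}}{2} \, ds = - \frac{9 \sqrt{\pi}}{8 a^{\frac{5}{2}}},$$
and the integrand here is exactly the target integrand, so $I = - \frac{9 \sqrt{\pi}}{8 a^{\frac{5}{2}}}$.

Setting $a = \frac{4}{5}$:
$$I = - \frac{225 \sqrt{5} \sqrt{\pi}}{256}.$$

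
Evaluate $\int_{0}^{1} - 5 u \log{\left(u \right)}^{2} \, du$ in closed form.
$- \frac{5}{4}$

Start from the elementary integral
$$J(a) = \int_{0}^{1} - 5 u^{a} \, du = - \frac{5}{a + 1}.$$

Differentiating under the integral sign brings down a factor of $\ln u$:
$$\frac{dJ}{da} = \int_{0}^{1} - 5 u^{a} \log{\left(u \right)} \, du = \frac{5}{\left(a + 1\right)^{2}}.$$

Repeating twice in total — each differentiation brings down another $\ln u$ — gives
$$\frac{d^{2}J}{da^{2}} = \int_{0}^{1} - 5 u^{a} \log{\left(u \right)}^{2} \, du = - \frac{10}{\left(a + 1\right)^{3}},$$
and the integrand here is exactly the target integrand, so $I = - \frac{10}{\left(a + 1\right)^{3}}$.

Setting $a = 1$:
$$I = - \frac{5}{4}.$$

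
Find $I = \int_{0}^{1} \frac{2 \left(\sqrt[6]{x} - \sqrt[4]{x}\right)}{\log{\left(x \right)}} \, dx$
$\log{\left(\frac{196}{225} \right)}$

Consider the one-parameter family: let $I(a) = \int_{0}^{1} \frac{2 \left(- \sqrt[4]{x} + x^{a}\right)}{\log{\left(x \right)}} \, dx$.

Since $\dfrac{\partial}{\partial a}\,x^{a} = x^{a} \ln x$, the $\ln x$ in the denominator cancels and
$$\frac{dI}{da} = \int_{0}^{1} 2 x^{a} \, dx = 2 \left[\frac{x^{a+1}}{a+1}\right]_0^1 = \frac{2}{a + 1}.$$

Integrating with respect to $a$ gives $I(a) = \log{\left(\frac{16 \left(a + 1\right)^{2}}{25} \right)} + C$.

At $a = \frac{1}{4}$ the integrand is identically $0$, so $I(\frac{1}{4}) = 0$. The closed form gives $0$, hence $C = 0$.

Setting $a = \frac{1}{6}$:
$$I = \log{\left(\frac{196}{225} \right)}.$$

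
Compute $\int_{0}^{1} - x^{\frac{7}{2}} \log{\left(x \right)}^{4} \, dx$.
$- \frac{256}{19683}$

Begin with the known integral
$$J(a) = \int_{0}^{1} - x^{a} \, dx = - \frac{1}{a + 1}.$$

Differentiating under the integral sign brings down a factor of $\ln x$:
$$\frac{dJ}{da} = \int_{0}^{1} - x^{a} \log{\left(x \right)} \, dx = \frac{1}{\left(a + 1\right)^{2}}.$$

Repeating $4$ times in total — each differentiation brings down another $\ln x$ — gives
$$\frac{d^{4}J}{da^{4}} = \int_{0}^{1} - x^{a} \log{\left(x \right)}^{4} \, dx = - \frac{24}{\left(a + 1\right)^{5}},$$
and the integrand here is exactly the target integrand, so $I = - \frac{24}{\left(a + 1\right)^{5}}$.

Setting $a = \frac{7}{2}$:
$$I = - \frac{256}{19683}.$$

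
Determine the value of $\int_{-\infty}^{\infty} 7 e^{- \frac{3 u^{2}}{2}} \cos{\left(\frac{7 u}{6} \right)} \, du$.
$\frac{7 \sqrt{6} \sqrt{\pi}}{3 e^{\frac{49}{216}}}$

Treat the cosine frequency as a parameter and define $I(b) = \int_{-\infty}^{\infty} 7 e^{- \frac{3 u^{2}}{2}} \cos{\left(b u \right)} \, du$.

Differentiating under the integral sign,
$$I'(b) = \int_{-\infty}^{\infty} - 7 u e^{- \frac{3 u^{2}}{2}} \sin{\left(b u \right)} \, du.$$

Integrate $\int_{-\infty}^{\infty} u \sin(b u)\, e^{- \frac{3 u^{2}}{2}}\, du$ by parts with $w = \sin(b u)$ and $dv = u\, e^{- \frac{3 u^{2}}{2}}\, du$, giving $v = - \frac{e^{- \frac{3 u^{2}}{2}}}{3}$. The boundary term vanishes and
$$\int_{-\infty}^{\infty} u \sin(b u)\, e^{- \frac{3 u^{2}}{2}}\, du = \frac{b}{3} \int_{-\infty}^{\infty} \cos(b u)\, e^{- \frac{3 u^{2}}{2}}\, du,$$
so $I'(b) = - \frac{b}{3}\, I(b)$.

This is a separable first-order ODE; solving with the initial condition $I(0) = \int_{-\infty}^{\infty} 7 e^{- \frac{3 u^{2}}{2}}\,du = \frac{7 \sqrt{6} \sqrt{\pi}}{3}$ gives
$$I(b) = \frac{7 \sqrt{6} \sqrt{\pi} e^{- \frac{b^{2}}{6}}}{3}.$$

Setting $b = \frac{7}{6}$:
$$I = \frac{7 \sqrt{6} \sqrt{\pi}}{3 e^{\frac{49}{216}}}.$$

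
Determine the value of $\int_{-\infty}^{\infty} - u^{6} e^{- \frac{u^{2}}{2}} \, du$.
$- 15 \sqrt{2} \sqrt{\pi}$

Start from the elementary integral
$$J(a) = \int_{-\infty}^{\infty} - e^{- a u^{2}} \, du = - \frac{\sqrt{\pi}}{\sqrt{a}}.$$

Differentiating under the integral sign brings down a factor of $(-u^2)$:
$$\frac{dJ}{da} = \int_{-\infty}^{\infty} u^{2} e^{- a u^{2}} \, du = \frac{\sqrt{\pi}}{2 a^{\frac{3}{2}}}.$$

Repeating $3$ times in total — each differentiation brings down another $(-u^2)$ — gives
$$\frac{d^{3}J}{da^{3}} = \int_{-\infty}^{\infty} u^{6} e^{- a u^{2}} \, du = \frac{15 \sqrt{\pi}}{8 a^{\frac{7}{2}}},$$
and the integrand here is $(-1)^{3}$ times the target integrand, so $I = (-1)^{3}\,\frac{d^{3}J}{da^{3}} = - \frac{15 \sqrt{\pi}}{8 a^{\frac{7}{2}}}$.

Setting $a = \frac{1}{2}$:
$$I = - 15 \sqrt{2} \sqrt{\pi}.$$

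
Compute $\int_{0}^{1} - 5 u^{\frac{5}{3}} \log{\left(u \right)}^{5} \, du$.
$\frac{54675}{32768}$

Consider the simpler parametrised integral
$$J(a) = \int_{0}^{1} - 5 u^{a} \, du = - \frac{5}{a + 1}.$$

Differentiating under the integral sign brings down a factor of $\ln u$:
$$\frac{dJ}{da} = \int_{0}^{1} - 5 u^{a} \log{\left(u \right)} \, du = \frac{5}{\left(a + 1\right)^{2}}.$$

Repeating $5$ times in total — each differentiation brings down another $\ln u$ — gives
$$\frac{d^{5}J}{da^{5}} = \int_{0}^{1} - 5 u^{a} \log{\left(u \right)}^{5} \, du = \frac{600}{\left(a + 1\right)^{6}},$$
and the integrand here is exactly the target integrand, so $I = \frac{600}{\left(a + 1\right)^{6}}$.

Setting $a = \frac{5}{3}$:
$$I = \frac{54675}{32768}.$$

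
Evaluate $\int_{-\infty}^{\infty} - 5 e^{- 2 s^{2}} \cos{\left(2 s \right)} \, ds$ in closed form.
$- \frac{5 \sqrt{2} \sqrt{\pi}}{2 e^{\frac{1}{2}}}$

Treat the cosine frequency as a parameter and define $I(b) = \int_{-\infty}^{\infty} - 5 e^{- 2 s^{2}} \cos{\left(b s \right)} \, ds$.

Differentiating under the integral sign,
$$I'(b) = \int_{-\infty}^{\infty} 5 s e^{- 2 s^{2}} \sin{\left(b s \right)} \, ds.$$

Integrate $\int_{-\infty}^{\infty} s \sin(b s)\, e^{- 2 s^{2}}\, ds$ by parts with $u = \sin(b s)$ and $dv = s\, e^{- 2 s^{2}}\, ds$, giving $v = - \frac{e^{- 2 s^{2}}}{4}$. The boundary term vanishes and
$$\int_{-\infty}^{\infty} s \sin(b s)\, e^{- 2 s^{2}}\, ds = \frac{b}{4} \int_{-\infty}^{\infty} \cos(b s)\, e^{- 2 s^{2}}\, ds,$$
so $I'(b) = - \frac{b}{4}\, I(b)$.

This is a separable first-order ODE; solving with the initial condition $I(0) = \int_{-\infty}^{\infty} - 5 e^{- 2 s^{2}}\,ds = - \frac{5 \sqrt{2} \sqrt{\pi}}{2}$ gives
$$I(b) = - \frac{5 \sqrt{2} \sqrt{\pi} e^{- \frac{b^{2}}{8}}}{2}.$$

Setting $b = 2$:
$$I = - \frac{5 \sqrt{2} \sqrt{\pi}}{2 e^{\frac{1}{2}}}.$$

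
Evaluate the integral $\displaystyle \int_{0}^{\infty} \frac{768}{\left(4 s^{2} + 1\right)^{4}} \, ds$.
$60 \pi$

Recall the elementary integral
$$J(a) = \int_{0}^{\infty} \frac{3}{a^{2} + s^{2}} \, ds = \frac{3 \pi}{2 a}.$$

Differentiating under the integral sign with respect to $a$,
$$\frac{dJ}{da} = \int_{0}^{\infty} - \frac{6 a}{\left(a^{2} + s^{2}\right)^{2}} \, ds = - \frac{3 \pi}{2 a^{2}},$$
so $\int_{0}^{\infty} \frac{3}{\left(a^{2} + s^{2}\right)^{2}} \, ds = \frac{3 \pi}{4 a^{3}}$.

Repeating — each differentiation of $1/(s^2+a^2)^j$ produces $-2ja/(s^2+a^2)^{j+1}$ — and dividing through by $-2ja$ at each step yields, after $3$ differentiations in total,
$$\int_{0}^{\infty} \frac{3}{\left(a^{2} + s^{2}\right)^{4}} \, ds = \frac{15 \pi}{32 a^{7}}.$$

Setting $a = \frac{1}{2}$:
$$I = 60 \pi.$$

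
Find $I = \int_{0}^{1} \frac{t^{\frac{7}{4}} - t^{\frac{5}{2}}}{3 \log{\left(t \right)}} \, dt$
$- \frac{\log{\left(1694 \right)}}{3} + \log{\left(11 \right)}$

Replace the exponent $\frac{5}{2}$ by a parameter $a$: let $I(a) = \int_{0}^{1} \frac{t^{\frac{7}{4}} - t^{a}}{3 \log{\left(t \right)}} \, dt$.

Since $\dfrac{\partial}{\partial a}\,t^{a} = t^{a} \ln t$, the $\ln t$ in the denominator cancels and
$$\frac{dI}{da} = \int_{0}^{1} - \frac{1}{3} t^{a} \, dt = - \frac{1}{3} \left[\frac{t^{a+1}}{a+1}\right]_0^1 = - \frac{1}{3 a + 3}.$$

Integrating with respect to $a$ gives $I(a) = - \log{\left(\frac{22^{\frac{2}{3}} \sqrt[3]{a + 1}}{11} \right)} + C$.

At $a = \frac{7}{4}$ the integrand is identically $0$, so $I(\frac{7}{4}) = 0$. The closed form gives $0$, hence $C = 0$.

Setting $a = \frac{5}{2}$:
$$I = - \frac{\log{\left(1694 \right)}}{3} + \log{\left(11 \right)}.$$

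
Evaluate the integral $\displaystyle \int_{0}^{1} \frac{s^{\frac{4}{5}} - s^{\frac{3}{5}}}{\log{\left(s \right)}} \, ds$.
$\log{\left(\frac{9}{8} \right)}$

Consider the one-parameter family: let $I(a) = \int_{0}^{1} \frac{- s^{\frac{3}{5}} + s^{a}}{\log{\left(s \right)}} \, ds$.

Since $\dfrac{\partial}{\partial a}\,s^{a} = s^{a} \ln s$, the $\ln s$ in the denominator cancels and
$$\frac{dI}{da} = \int_{0}^{1} s^{a} \, ds = \left[\frac{s^{a+1}}{a+1}\right]_0^1 = \frac{1}{a + 1}.$$

Integrating with respect to $a$ gives $I(a) = \log{\left(\frac{5 a}{8} + \frac{5}{8} \right)} + C$.

At $a = \frac{3}{5}$ the integrand is identically $0$, so $I(\frac{3}{5}) = 0$. The closed form gives $0$, hence $C = 0$.

Setting $a = \frac{4}{5}$:
$$I = \log{\left(\frac{9}{8} \right)}.$$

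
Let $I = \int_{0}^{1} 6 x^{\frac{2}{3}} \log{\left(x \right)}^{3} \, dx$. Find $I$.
$- \frac{2916}{625}$

Consider the simpler parametrised integral
$$J(a) = \int_{0}^{1} 6 x^{a} \, dx = \frac{6}{a + 1}.$$

Differentiating under the integral sign brings down a factor of $\ln x$:
$$\frac{dJ}{da} = \int_{0}^{1} 6 x^{a} \log{\left(x \right)} \, dx = - \frac{6}{\left(a + 1\right)^{2}}.$$

Repeating $3$ times in total — each differentiation brings down another $\ln x$ — gives
$$\frac{d^{3}J}{da^{3}} = \int_{0}^{1} 6 x^{a} \log{\left(x \right)}^{3} \, dx = - \frac{36}{\left(a + 1\right)^{4}},$$
and the integrand here is exactly the target integrand, so $I = - \frac{36}{\left(a + 1\right)^{4}}$.

Setting $a = \frac{2}{3}$:
$$I = - \frac{2916}{625}.$$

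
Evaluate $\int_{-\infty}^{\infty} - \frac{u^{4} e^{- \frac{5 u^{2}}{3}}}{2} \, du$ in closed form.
$- \frac{27 \sqrt{15} \sqrt{\pi}}{1000}$

Begin with the known integral
$$J(a) = \int_{-\infty}^{\infty} - \frac{e^{- a u^{2}}}{2} \, du = - \frac{\sqrt{\pi}}{2 \sqrt{a}}.$$

Differentiating under the integral sign brings down a factor of $(-u^2)$:
$$\frac{dJ}{da} = \int_{-\infty}^{\infty} \frac{u^{2} e^{- a u^{2}}}{2} \, du = \frac{\sqrt{\pi}}{4 a^{\frac{3}{2}}}.$$

Repeating twice in total — each differentiation brings down another $(-u^2)$ — gives
$$\frac{d^{2}J}{da^{2}} = \int_{-\infty}^{\infty} - \frac{u^{4} e^{- a u^{2}}}{2} \, du = - \frac{3 \sqrt{\pi}}{8 a^{\frac{5}{2}}},$$
and the integrand here is exactly the target integrand, so $I = - \frac{3 \sqrt{\pi}}{8 a^{\frac{5}{2}}}$.

Setting $a = \frac{5}{3}$:
$$I = - \frac{27 \sqrt{15} \sqrt{\pi}}{1000}.$$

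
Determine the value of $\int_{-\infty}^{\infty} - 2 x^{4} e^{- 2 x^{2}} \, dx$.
$- \frac{3 \sqrt{2} \sqrt{\pi}}{16}$

Consider the simpler parametrised integral
$$J(a) = \int_{-\infty}^{\infty} - 2 e^{- a x^{2}} \, dx = - \frac{2 \sqrt{\pi}}{\sqrt{a}}.$$

Differentiating under the integral sign brings down a factor of $(-x^2)$:
$$\frac{dJ}{da} = \int_{-\infty}^{\infty} 2 x^{2} e^{- a x^{2}} \, dx = \frac{\sqrt{\pi}}{a^{\frac{3}{2}}}.$$

Repeating twice in total — each differentiation brings down another $(-x^2)$ — gives
$$\frac{d^{2}J}{da^{2}} = \int_{-\infty}^{\infty} - 2 x^{4} e^{- a x^{2}} \, dx = - \frac{3 \sqrt{\pi}}{2 a^{\frac{5}{2}}},$$
and the integrand here is exactly the target integrand, so $I = - \frac{3 \sqrt{\pi}}{2 a^{\frac{5}{2}}}$.

Setting $a = 2$:
$$I = - \frac{3 \sqrt{2} \sqrt{\pi}}{16}.$$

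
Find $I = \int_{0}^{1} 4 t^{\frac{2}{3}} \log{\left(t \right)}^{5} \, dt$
$- \frac{69984}{3125}$

Consider the simpler parametrised integral
$$J(a) = \int_{0}^{1} 4 t^{a} \, dt = \frac{4}{a + 1}.$$

Differentiating under the integral sign brings down a factor of $\ln t$:
$$\frac{dJ}{da} = \int_{0}^{1} 4 t^{a} \log{\left(t \right)} \, dt = - \frac{4}{\left(a + 1\right)^{2}}.$$

Repeating $5$ times in total — each differentiation brings down another $\ln t$ — gives
$$\frac{d^{5}J}{da^{5}} = \int_{0}^{1} 4 t^{a} \log{\left(t \right)}^{5} \, dt = - \frac{480}{\left(a + 1\right)^{6}},$$
and the integrand here is exactly the target integrand, so $I = - \frac{480}{\left(a + 1\right)^{6}}$.

Setting $a = \frac{2}{3}$:
$$I = - \frac{69984}{3125}.$$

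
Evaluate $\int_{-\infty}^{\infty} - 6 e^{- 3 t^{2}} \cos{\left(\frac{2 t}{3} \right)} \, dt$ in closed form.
$- \frac{2 \sqrt{3} \sqrt{\pi}}{e^{\frac{1}{27}}}$

Let $b$ denote the cosine frequency and define $I(b) = \int_{-\infty}^{\infty} - 6 e^{- 3 t^{2}} \cos{\left(b t \right)} \, dt$.

Differentiating under the integral sign,
$$I'(b) = \int_{-\infty}^{\infty} 6 t e^{- 3 t^{2}} \sin{\left(b t \right)} \, dt.$$

Integrate $\int_{-\infty}^{\infty} t \sin(b t)\, e^{- 3 t^{2}}\, dt$ by parts with $u = \sin(b t)$ and $dv = t\, e^{- 3 t^{2}}\, dt$, giving $v = - \frac{e^{- 3 t^{2}}}{6}$. The boundary term vanishes and
$$\int_{-\infty}^{\infty} t \sin(b t)\, e^{- 3 t^{2}}\, dt = \frac{b}{6} \int_{-\infty}^{\infty} \cos(b t)\, e^{- 3 t^{2}}\, dt,$$
so $I'(b) = - \frac{b}{6}\, I(b)$.

This is a separable first-order ODE; solving with the initial condition $I(0) = \int_{-\infty}^{\infty} - 6 e^{- 3 t^{2}}\,dt = - 2 \sqrt{3} \sqrt{\pi}$ gives
$$I(b) = - 2 \sqrt{3} \sqrt{\pi} e^{- \frac{b^{2}}{12}}.$$

Setting $b = \frac{2}{3}$:
$$I = - \frac{2 \sqrt{3} \sqrt{\pi}}{e^{\frac{1}{27}}}.$$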